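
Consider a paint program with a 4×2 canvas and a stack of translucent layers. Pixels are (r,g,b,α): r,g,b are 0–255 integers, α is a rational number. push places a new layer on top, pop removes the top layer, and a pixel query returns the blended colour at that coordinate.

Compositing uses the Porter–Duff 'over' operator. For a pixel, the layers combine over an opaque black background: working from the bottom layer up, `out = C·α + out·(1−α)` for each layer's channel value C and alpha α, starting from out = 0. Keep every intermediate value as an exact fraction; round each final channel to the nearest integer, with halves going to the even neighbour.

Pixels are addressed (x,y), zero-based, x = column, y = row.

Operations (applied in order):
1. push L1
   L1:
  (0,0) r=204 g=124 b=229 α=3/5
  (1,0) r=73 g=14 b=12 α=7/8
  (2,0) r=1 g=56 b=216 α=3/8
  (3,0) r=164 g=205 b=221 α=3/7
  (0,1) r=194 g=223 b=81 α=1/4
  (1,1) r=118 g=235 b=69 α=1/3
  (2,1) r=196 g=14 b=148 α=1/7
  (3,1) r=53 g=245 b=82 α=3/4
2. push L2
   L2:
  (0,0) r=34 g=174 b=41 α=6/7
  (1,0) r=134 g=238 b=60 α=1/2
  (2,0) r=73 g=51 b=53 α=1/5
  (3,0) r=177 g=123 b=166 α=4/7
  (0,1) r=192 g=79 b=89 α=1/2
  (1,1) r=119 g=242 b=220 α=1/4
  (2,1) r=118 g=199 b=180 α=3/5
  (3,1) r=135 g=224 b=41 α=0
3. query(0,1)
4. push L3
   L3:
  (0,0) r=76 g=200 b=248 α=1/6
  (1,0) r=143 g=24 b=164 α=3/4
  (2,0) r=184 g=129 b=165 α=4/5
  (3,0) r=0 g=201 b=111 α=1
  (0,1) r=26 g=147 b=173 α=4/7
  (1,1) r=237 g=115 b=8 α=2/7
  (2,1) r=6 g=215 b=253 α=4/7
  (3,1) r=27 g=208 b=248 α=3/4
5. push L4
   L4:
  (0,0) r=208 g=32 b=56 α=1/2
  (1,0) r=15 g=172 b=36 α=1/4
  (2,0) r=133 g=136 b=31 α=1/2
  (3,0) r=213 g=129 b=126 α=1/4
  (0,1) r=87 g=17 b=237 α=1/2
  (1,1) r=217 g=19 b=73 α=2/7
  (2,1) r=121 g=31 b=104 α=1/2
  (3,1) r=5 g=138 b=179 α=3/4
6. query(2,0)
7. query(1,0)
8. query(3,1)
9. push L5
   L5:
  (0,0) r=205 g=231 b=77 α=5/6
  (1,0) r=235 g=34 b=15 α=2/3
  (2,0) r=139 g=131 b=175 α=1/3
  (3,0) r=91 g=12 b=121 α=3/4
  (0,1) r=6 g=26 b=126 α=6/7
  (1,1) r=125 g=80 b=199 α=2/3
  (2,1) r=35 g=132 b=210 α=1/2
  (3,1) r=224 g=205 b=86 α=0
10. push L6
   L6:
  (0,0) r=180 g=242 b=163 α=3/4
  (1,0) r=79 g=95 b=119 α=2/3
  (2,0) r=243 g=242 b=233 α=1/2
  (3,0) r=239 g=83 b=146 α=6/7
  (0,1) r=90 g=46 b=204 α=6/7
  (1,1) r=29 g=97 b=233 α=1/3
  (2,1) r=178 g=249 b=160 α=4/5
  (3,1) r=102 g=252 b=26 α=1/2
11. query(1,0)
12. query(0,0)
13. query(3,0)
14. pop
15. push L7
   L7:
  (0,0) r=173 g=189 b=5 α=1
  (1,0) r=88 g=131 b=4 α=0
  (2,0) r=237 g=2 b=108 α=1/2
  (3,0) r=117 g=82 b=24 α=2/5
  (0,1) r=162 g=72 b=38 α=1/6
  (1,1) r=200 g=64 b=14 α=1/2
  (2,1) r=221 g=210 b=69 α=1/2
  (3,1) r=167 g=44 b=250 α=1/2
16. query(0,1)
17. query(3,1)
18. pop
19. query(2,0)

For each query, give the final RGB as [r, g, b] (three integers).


query (0,1) [L1,L2] — begin 0,0,0
L1 α=1/4: [97/2, 223/4, 81/4]
L2 α=1/2: [481/4, 539/8, 437/8]
rounded: [120, 67, 55]

query (2,0) [L1,L2,L3,L4] — begin 0,0,0
after L1 α=3/8: [3/8, 21, 81]
after L2 α=1/5: [149/10, 27, 377/5]
after L3 α=4/5: [7509/50, 543/5, 3677/25]
after L4 α=1/2: [14159/100, 1223/10, 2226/25]
= [142, 122, 89]

query (1,0) [L1,L2,L3,L4] — begin 0,0,0
after L1 α=7/8: [511/8, 49/4, 21/2]
after L2 α=1/2: [1583/16, 1001/8, 141/4]
after L3 α=3/4: [8447/64, 1577/32, 2109/16]
after L4 α=1/4: [26301/256, 10235/128, 6903/64]
→ [103, 80, 108]

query (3,1) [L1,L2,L3,L4] — begin 0,0,0
+L1 (α=3/4) → [159/4, 735/4, 123/2]
+L2 (α=0) → [159/4, 735/4, 123/2]
+L3 (α=3/4) → [483/16, 3231/16, 1611/8]
+L4 (α=3/4) → [723/64, 9855/64, 5907/32]
= [11, 154, 185]

at x=1,y=0 over L1,L2,L3,L4,L5,L6:
+L1 (α=7/8) → [511/8, 49/4, 21/2]
+L2 (α=1/2) → [1583/16, 1001/8, 141/4]
+L3 (α=3/4) → [8447/64, 1577/32, 2109/16]
+L4 (α=1/4) → [26301/256, 10235/128, 6903/64]
+L5 (α=2/3) → [146621/768, 6313/128, 2941/64]
+L6 (α=2/3) → [267965/2304, 10211/128, 18173/192]
rounded: [116, 80, 95]

at x=0,y=0 over L1,L2,L3,L4,L5,L6:
L1 α=3/5: [612/5, 372/5, 687/5]
L2 α=6/7: [1632/35, 5592/35, 1917/35]
L3 α=1/6: [1082/21, 3496/21, 3653/42]
L4 α=1/2: [2725/21, 2084/21, 6005/84]
L5 α=5/6: [12125/63, 26339/126, 38345/504]
L6 α=3/4: [46145/252, 117815/504, 284801/2016]
= [183, 234, 141]

at x=3,y=0 over L1,L2,L3,L4,L5,L6:
+L1 (α=3/7) → [492/7, 615/7, 663/7]
+L2 (α=4/7) → [6432/49, 5289/49, 6637/49]
+L3 (α=1) → [0, 201, 111]
+L4 (α=1/4) → [213/4, 183, 459/4]
+L5 (α=3/4) → [1305/16, 219/4, 1911/16]
+L6 (α=6/7) → [24249/112, 2211/28, 15927/112]
= [217, 79, 142]

(0,1) stack=L1,L2,L3,L4,L5,L7; from [0,0,0]:
after L1 α=1/4: [97/2, 223/4, 81/4]
after L2 α=1/2: [481/4, 539/8, 437/8]
after L3 α=4/7: [1859/28, 903/8, 6847/56]
after L4 α=1/2: [4295/56, 1039/16, 20119/112]
after L5 α=6/7: [6311/392, 505/16, 104791/784]
after L7 α=1/6: [95059/2352, 3677/96, 553747/4704]
→ [40, 38, 118]

(3,1) stack=L1,L2,L3,L4,L5,L7; from [0,0,0]:
+L1 (α=3/4) → [159/4, 735/4, 123/2]
+L2 (α=0) → [159/4, 735/4, 123/2]
+L3 (α=3/4) → [483/16, 3231/16, 1611/8]
+L4 (α=3/4) → [723/64, 9855/64, 5907/32]
+L5 (α=0) → [723/64, 9855/64, 5907/32]
+L7 (α=1/2) → [11411/128, 12671/128, 13907/64]
= [89, 99, 217]

(2,0) stack=L1,L2,L3,L4,L5; from [0,0,0]:
L1 α=3/8: [3/8, 21, 81]
L2 α=1/5: [149/10, 27, 377/5]
L3 α=4/5: [7509/50, 543/5, 3677/25]
L4 α=1/2: [14159/100, 1223/10, 2226/25]
L5 α=1/3: [21109/150, 626/5, 8827/75]
rounded: [141, 125, 118]


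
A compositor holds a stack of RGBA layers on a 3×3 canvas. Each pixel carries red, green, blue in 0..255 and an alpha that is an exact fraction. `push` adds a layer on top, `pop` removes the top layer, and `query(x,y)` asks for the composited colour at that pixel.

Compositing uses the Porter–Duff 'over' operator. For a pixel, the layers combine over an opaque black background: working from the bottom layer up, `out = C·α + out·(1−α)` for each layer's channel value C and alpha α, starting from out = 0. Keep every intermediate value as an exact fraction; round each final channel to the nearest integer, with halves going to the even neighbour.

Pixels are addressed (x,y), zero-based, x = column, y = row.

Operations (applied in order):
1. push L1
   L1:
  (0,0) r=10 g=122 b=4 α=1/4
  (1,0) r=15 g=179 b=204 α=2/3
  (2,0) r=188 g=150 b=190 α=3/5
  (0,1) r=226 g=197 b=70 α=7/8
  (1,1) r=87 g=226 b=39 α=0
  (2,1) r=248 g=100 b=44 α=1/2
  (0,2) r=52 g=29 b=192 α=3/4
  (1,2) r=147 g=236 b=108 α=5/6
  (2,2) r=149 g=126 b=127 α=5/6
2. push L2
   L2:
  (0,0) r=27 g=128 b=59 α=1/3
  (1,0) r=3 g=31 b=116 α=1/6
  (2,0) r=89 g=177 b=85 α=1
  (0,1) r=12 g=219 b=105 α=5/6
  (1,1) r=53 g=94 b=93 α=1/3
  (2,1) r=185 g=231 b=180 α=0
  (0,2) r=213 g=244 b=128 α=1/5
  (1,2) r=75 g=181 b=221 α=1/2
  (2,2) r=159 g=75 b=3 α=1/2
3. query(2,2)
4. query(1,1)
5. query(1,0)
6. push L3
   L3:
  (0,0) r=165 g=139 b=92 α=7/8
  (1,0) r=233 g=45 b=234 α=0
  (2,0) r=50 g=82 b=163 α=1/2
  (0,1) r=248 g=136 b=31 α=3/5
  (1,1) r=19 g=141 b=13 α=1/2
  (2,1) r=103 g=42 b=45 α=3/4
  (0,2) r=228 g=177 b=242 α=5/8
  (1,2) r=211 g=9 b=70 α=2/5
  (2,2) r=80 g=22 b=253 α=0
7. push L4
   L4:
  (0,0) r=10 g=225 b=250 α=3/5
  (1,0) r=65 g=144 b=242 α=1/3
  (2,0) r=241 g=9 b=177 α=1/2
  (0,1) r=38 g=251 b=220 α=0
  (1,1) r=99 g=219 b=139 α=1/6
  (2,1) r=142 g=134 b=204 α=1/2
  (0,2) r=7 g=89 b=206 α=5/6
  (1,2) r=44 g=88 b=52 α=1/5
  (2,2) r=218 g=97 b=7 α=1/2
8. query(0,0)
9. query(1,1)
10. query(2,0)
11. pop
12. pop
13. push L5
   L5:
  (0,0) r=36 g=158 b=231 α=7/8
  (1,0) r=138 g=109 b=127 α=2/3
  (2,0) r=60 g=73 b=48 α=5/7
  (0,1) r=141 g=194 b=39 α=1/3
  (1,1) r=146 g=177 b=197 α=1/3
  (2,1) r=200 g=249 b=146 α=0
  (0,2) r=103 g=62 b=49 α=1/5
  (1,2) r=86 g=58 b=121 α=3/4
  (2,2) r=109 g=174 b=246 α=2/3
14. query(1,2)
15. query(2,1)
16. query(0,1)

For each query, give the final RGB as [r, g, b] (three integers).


at x=2,y=2 over L1,L2:
after L1 α=5/6: [745/6, 105, 635/6]
after L2 α=1/2: [1699/12, 90, 653/12]
→ [142, 90, 54]

query (1,1) [L1,L2] — begin 0,0,0
L1 α=0: [0, 0, 0]
L2 α=1/3: [53/3, 94/3, 31]
rounded: [18, 31, 31]

(1,0) stack=L1,L2; from [0,0,0]:
L1 α=2/3: [10, 358/3, 136]
L2 α=1/6: [53/6, 1883/18, 398/3]
→ [9, 105, 133]

at x=0,y=0 over L1,L2,L3,L4:
after L1 α=1/4: [5/2, 61/2, 1]
after L2 α=1/3: [32/3, 63, 61/3]
after L3 α=7/8: [3497/24, 259/2, 1993/24]
after L4 α=3/5: [3857/60, 934/5, 10993/60]
rounded: [64, 187, 183]

(1,1) stack=L1,L2,L3,L4; from [0,0,0]:
after L1 α=0: [0, 0, 0]
after L2 α=1/3: [53/3, 94/3, 31]
after L3 α=1/2: [55/3, 517/6, 22]
after L4 α=1/6: [286/9, 3899/36, 83/2]
= [32, 108, 42]

at x=2,y=0 over L1,L2,L3,L4:
+L1 (α=3/5) → [564/5, 90, 114]
+L2 (α=1) → [89, 177, 85]
+L3 (α=1/2) → [139/2, 259/2, 124]
+L4 (α=1/2) → [621/4, 277/4, 301/2]
rounded: [155, 69, 150]

query (1,2) [L1,L2,L5] — begin 0,0,0
+L1 (α=5/6) → [245/2, 590/3, 90]
+L2 (α=1/2) → [395/4, 1133/6, 311/2]
+L5 (α=3/4) → [1427/16, 2177/24, 1037/8]
= [89, 91, 130]

(2,1) stack=L1,L2,L5; from [0,0,0]:
+L1 (α=1/2) → [124, 50, 22]
+L2 (α=0) → [124, 50, 22]
+L5 (α=0) → [124, 50, 22]
= [124, 50, 22]

(0,1) stack=L1,L2,L5; from [0,0,0]:
L1 α=7/8: [791/4, 1379/8, 245/4]
L2 α=5/6: [1031/24, 10139/48, 2345/24]
L5 α=1/3: [2723/36, 14795/72, 2813/36]
rounded: [76, 205, 78]


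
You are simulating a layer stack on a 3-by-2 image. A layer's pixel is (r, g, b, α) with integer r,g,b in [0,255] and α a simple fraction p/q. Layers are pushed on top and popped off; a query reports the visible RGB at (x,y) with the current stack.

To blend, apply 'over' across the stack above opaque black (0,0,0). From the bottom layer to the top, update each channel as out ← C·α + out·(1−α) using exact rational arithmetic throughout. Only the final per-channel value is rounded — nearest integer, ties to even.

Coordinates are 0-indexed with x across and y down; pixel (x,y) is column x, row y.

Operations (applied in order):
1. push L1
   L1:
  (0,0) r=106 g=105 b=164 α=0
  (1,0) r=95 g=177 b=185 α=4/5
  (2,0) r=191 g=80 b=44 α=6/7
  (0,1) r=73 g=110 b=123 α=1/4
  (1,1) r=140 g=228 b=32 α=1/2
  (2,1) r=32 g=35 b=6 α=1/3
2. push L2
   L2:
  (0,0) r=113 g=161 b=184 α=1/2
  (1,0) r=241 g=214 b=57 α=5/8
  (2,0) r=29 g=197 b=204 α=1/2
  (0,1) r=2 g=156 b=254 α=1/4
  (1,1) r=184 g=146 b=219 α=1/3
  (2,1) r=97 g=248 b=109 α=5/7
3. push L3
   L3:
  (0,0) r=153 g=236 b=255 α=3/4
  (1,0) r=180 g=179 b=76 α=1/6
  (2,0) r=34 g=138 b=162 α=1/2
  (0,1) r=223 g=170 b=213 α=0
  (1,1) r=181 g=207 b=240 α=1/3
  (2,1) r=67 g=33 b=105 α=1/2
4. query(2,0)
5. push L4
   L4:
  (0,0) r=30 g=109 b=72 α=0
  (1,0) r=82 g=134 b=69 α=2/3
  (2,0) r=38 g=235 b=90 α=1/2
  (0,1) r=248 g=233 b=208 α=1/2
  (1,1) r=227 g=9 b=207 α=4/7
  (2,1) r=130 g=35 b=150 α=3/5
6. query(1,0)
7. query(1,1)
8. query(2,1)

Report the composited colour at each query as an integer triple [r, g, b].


(2,0) stack=L1,L2,L3; from [0,0,0]:
after L1 α=6/7: [1146/7, 480/7, 264/7]
after L2 α=1/2: [1349/14, 1859/14, 846/7]
after L3 α=1/2: [1825/28, 3791/28, 990/7]
= [65, 135, 141]

(1,0) stack=L1,L2,L3,L4; from [0,0,0]:
after L1 α=4/5: [76, 708/5, 148]
after L2 α=5/8: [1433/8, 3737/20, 729/8]
after L3 α=1/6: [8605/48, 4453/24, 4253/48]
after L4 α=2/3: [16477/144, 10885/72, 10877/144]
= [114, 151, 76]

at x=1,y=1 over L1,L2,L3,L4:
L1 α=1/2: [70, 114, 16]
L2 α=1/3: [108, 374/3, 251/3]
L3 α=1/3: [397/3, 1369/9, 1222/9]
L4 α=4/7: [1305/7, 211/3, 3706/21]
= [186, 70, 176]

at x=2,y=1 over L1,L2,L3,L4:
L1 α=1/3: [32/3, 35/3, 2]
L2 α=5/7: [217/3, 3790/21, 549/7]
L3 α=1/2: [209/3, 4483/42, 642/7]
L4 α=3/5: [1588/15, 6688/105, 4434/35]
rounded: [106, 64, 127]


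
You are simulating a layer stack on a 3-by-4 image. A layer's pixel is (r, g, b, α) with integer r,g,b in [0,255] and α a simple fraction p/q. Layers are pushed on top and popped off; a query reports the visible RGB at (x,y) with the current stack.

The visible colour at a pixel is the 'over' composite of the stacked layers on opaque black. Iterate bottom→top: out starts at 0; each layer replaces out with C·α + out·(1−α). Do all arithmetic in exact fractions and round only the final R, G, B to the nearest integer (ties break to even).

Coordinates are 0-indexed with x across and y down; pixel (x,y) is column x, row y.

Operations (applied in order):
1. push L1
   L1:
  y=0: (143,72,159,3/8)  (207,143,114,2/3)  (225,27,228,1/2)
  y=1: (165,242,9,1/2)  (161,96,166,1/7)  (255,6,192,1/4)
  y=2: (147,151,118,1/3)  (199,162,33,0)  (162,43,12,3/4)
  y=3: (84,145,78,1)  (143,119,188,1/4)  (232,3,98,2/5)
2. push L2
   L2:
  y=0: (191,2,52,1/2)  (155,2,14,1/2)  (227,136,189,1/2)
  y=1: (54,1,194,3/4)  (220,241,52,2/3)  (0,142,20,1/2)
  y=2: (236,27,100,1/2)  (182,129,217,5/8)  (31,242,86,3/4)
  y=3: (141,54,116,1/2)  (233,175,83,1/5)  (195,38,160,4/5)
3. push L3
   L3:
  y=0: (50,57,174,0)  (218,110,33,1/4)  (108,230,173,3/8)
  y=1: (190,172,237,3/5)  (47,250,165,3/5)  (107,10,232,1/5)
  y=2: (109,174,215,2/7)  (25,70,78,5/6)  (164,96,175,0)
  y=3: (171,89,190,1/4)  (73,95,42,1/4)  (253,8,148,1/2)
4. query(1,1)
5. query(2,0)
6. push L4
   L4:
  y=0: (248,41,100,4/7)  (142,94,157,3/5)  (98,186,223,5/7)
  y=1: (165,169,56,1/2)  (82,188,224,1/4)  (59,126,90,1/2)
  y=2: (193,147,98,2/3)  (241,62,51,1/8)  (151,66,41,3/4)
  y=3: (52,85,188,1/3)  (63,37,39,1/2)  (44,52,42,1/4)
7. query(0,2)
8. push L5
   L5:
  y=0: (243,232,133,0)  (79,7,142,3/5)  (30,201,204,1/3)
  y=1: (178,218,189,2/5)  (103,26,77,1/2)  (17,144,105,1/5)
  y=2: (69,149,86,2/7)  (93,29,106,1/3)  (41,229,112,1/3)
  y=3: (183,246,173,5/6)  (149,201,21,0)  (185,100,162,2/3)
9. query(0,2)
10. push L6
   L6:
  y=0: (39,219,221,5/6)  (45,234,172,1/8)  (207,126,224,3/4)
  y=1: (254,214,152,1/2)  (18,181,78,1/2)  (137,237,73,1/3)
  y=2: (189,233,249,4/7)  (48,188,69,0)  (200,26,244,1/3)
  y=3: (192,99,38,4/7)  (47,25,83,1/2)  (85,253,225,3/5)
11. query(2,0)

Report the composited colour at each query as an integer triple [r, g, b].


at x=1,y=1 over L1,L2,L3:
L1 α=1/7: [23, 96/7, 166/7]
L2 α=2/3: [463/3, 3470/21, 298/7]
L3 α=3/5: [1349/15, 4538/21, 4061/35]
rounded: [90, 216, 116]

(2,0) stack=L1,L2,L3; from [0,0,0]:
+L1 (α=1/2) → [225/2, 27/2, 114]
+L2 (α=1/2) → [679/4, 299/4, 303/2]
+L3 (α=3/8) → [4691/32, 4255/32, 2553/16]
= [147, 133, 160]

at x=0,y=2 over L1,L2,L3,L4:
after L1 α=1/3: [49, 151/3, 118/3]
after L2 α=1/2: [285/2, 116/3, 209/3]
after L3 α=2/7: [1861/14, 232/3, 2335/21]
after L4 α=2/3: [7265/42, 1114/9, 6451/63]
→ [173, 124, 102]

at x=0,y=2 over L1,L2,L3,L4,L5:
+L1 (α=1/3) → [49, 151/3, 118/3]
+L2 (α=1/2) → [285/2, 116/3, 209/3]
+L3 (α=2/7) → [1861/14, 232/3, 2335/21]
+L4 (α=2/3) → [7265/42, 1114/9, 6451/63]
+L5 (α=2/7) → [42121/294, 8252/63, 43091/441]
rounded: [143, 131, 98]

(2,0) stack=L1,L2,L3,L4,L5,L6; from [0,0,0]:
+L1 (α=1/2) → [225/2, 27/2, 114]
+L2 (α=1/2) → [679/4, 299/4, 303/2]
+L3 (α=3/8) → [4691/32, 4255/32, 2553/16]
+L4 (α=5/7) → [12531/112, 19135/112, 1639/8]
+L5 (α=1/3) → [4737/56, 30391/168, 2455/12]
+L6 (α=3/4) → [39513/224, 93895/672, 10519/48]
rounded: [176, 140, 219]


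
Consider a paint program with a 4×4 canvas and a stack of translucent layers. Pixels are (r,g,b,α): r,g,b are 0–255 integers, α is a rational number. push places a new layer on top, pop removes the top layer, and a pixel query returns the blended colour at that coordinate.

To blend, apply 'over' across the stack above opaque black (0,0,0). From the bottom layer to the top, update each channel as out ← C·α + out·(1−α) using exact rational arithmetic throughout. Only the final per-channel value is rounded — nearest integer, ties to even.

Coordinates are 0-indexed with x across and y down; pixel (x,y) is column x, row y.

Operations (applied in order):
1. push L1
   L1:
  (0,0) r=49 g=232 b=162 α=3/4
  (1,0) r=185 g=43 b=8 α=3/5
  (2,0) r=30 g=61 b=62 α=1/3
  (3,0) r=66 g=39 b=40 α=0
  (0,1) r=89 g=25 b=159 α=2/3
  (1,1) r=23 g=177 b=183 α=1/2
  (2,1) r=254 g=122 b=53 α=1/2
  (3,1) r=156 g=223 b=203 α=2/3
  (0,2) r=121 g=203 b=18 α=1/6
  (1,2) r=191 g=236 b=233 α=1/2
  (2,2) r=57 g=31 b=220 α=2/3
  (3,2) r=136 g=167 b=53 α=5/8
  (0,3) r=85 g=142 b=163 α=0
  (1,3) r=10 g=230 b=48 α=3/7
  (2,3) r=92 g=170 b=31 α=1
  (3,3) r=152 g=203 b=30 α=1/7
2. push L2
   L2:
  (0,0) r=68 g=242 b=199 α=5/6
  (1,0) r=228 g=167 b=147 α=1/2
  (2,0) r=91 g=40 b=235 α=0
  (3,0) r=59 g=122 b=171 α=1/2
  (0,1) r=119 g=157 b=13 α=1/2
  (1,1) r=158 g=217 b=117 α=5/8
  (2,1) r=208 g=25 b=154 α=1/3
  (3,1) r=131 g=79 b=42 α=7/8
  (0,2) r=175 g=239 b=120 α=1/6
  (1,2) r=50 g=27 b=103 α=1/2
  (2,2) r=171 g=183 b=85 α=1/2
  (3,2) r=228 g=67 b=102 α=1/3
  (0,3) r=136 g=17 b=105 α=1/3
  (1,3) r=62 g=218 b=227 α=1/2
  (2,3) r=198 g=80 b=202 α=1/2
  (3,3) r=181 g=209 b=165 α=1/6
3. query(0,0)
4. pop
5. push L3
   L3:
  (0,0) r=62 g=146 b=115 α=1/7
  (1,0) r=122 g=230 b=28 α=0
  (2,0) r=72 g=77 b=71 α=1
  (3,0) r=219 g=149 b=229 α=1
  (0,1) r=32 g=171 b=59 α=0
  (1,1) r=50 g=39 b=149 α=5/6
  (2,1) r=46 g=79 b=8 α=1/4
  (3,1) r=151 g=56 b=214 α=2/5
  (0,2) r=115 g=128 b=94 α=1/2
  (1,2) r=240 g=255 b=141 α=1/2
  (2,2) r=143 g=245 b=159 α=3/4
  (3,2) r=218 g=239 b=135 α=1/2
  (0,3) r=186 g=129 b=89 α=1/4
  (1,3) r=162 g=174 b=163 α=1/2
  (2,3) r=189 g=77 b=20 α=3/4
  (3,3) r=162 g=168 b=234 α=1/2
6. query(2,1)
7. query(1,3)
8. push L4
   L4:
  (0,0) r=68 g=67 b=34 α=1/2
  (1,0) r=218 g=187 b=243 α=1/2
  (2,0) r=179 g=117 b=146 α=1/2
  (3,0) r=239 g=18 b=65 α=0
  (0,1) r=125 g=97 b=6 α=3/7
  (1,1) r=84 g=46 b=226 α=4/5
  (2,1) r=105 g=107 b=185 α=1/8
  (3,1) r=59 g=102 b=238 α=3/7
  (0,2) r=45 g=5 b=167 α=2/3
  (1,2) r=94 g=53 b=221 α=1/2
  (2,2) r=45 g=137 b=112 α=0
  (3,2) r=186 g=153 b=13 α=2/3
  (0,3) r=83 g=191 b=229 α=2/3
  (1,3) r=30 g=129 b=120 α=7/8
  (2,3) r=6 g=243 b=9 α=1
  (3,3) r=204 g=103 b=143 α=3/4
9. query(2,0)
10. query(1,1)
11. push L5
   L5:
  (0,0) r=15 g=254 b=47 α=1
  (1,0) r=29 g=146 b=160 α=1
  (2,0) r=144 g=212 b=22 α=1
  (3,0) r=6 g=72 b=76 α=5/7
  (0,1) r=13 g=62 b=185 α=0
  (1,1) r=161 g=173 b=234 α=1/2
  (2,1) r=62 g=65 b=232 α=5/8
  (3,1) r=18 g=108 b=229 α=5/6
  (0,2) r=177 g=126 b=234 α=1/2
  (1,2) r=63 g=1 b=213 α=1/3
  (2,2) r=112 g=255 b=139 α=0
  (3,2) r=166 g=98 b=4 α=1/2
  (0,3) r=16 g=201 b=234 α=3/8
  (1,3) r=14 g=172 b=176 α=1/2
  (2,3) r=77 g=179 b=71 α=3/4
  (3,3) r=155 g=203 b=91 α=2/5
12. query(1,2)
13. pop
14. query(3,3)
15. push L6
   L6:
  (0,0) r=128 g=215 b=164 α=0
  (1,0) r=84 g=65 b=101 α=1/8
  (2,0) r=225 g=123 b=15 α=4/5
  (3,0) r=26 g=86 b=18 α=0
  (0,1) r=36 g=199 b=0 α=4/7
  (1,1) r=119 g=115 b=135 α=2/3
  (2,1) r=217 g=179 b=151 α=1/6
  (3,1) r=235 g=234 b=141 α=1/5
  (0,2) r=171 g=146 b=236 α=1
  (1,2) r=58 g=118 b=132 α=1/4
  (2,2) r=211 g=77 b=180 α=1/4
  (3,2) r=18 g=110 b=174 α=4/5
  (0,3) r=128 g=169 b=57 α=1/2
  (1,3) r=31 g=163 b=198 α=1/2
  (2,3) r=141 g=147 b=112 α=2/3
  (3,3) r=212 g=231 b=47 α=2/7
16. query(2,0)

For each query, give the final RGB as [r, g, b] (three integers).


at x=0,y=0 over L1,L2:
L1 α=3/4: [147/4, 174, 243/2]
L2 α=5/6: [1507/24, 692/3, 2233/12]
rounded: [63, 231, 186]

query (2,1) [L1,L3] — begin 0,0,0
L1 α=1/2: [127, 61, 53/2]
L3 α=1/4: [427/4, 131/2, 175/8]
= [107, 66, 22]

(1,3) stack=L1,L3; from [0,0,0]:
+L1 (α=3/7) → [30/7, 690/7, 144/7]
+L3 (α=1/2) → [582/7, 954/7, 1285/14]
= [83, 136, 92]

(2,0) stack=L1,L3,L4; from [0,0,0]:
after L1 α=1/3: [10, 61/3, 62/3]
after L3 α=1: [72, 77, 71]
after L4 α=1/2: [251/2, 97, 217/2]
rounded: [126, 97, 108]

(1,1) stack=L1,L3,L4; from [0,0,0]:
after L1 α=1/2: [23/2, 177/2, 183/2]
after L3 α=5/6: [523/12, 189/4, 1673/12]
after L4 α=4/5: [911/12, 185/4, 12521/60]
→ [76, 46, 209]

query (1,2) [L1,L3,L4,L5] — begin 0,0,0
+L1 (α=1/2) → [191/2, 118, 233/2]
+L3 (α=1/2) → [671/4, 373/2, 515/4]
+L4 (α=1/2) → [1047/8, 479/4, 1399/8]
+L5 (α=1/3) → [433/4, 481/6, 2251/12]
= [108, 80, 188]

(3,3) stack=L1,L3,L4; from [0,0,0]:
L1 α=1/7: [152/7, 29, 30/7]
L3 α=1/2: [643/7, 197/2, 834/7]
L4 α=3/4: [4927/28, 815/8, 3837/28]
rounded: [176, 102, 137]

query (2,0) [L1,L3,L4,L6] — begin 0,0,0
+L1 (α=1/3) → [10, 61/3, 62/3]
+L3 (α=1) → [72, 77, 71]
+L4 (α=1/2) → [251/2, 97, 217/2]
+L6 (α=4/5) → [2051/10, 589/5, 337/10]
= [205, 118, 34]


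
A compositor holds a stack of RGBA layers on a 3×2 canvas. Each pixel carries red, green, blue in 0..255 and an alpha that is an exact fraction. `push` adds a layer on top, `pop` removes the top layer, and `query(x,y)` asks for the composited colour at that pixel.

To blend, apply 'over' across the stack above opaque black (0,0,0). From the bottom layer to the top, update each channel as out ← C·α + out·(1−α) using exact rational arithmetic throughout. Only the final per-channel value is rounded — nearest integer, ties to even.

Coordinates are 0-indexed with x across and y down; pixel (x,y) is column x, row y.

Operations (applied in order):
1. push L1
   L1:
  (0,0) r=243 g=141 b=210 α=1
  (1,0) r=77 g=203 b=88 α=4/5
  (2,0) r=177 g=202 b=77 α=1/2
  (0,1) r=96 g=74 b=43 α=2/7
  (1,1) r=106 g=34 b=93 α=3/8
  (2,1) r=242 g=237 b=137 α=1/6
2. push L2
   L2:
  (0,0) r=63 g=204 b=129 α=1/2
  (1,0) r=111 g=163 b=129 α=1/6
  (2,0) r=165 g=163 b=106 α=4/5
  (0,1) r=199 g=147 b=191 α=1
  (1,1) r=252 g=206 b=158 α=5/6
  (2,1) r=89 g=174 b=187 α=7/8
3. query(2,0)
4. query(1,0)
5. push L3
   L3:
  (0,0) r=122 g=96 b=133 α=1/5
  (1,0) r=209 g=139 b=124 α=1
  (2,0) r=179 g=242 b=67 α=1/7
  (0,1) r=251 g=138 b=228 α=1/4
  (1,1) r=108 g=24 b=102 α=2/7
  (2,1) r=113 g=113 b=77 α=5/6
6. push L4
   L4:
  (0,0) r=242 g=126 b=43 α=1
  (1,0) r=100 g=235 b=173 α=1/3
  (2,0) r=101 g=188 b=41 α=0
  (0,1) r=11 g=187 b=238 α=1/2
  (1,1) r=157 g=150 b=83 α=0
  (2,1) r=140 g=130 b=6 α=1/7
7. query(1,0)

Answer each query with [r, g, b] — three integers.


(2,0) stack=L1,L2; from [0,0,0]:
L1 α=1/2: [177/2, 101, 77/2]
L2 α=4/5: [1497/10, 753/5, 185/2]
= [150, 151, 92]

at x=1,y=0 over L1,L2:
after L1 α=4/5: [308/5, 812/5, 352/5]
after L2 α=1/6: [419/6, 325/2, 481/6]
= [70, 162, 80]

at x=1,y=0 over L1,L2,L3,L4:
after L1 α=4/5: [308/5, 812/5, 352/5]
after L2 α=1/6: [419/6, 325/2, 481/6]
after L3 α=1: [209, 139, 124]
after L4 α=1/3: [518/3, 171, 421/3]
rounded: [173, 171, 140]


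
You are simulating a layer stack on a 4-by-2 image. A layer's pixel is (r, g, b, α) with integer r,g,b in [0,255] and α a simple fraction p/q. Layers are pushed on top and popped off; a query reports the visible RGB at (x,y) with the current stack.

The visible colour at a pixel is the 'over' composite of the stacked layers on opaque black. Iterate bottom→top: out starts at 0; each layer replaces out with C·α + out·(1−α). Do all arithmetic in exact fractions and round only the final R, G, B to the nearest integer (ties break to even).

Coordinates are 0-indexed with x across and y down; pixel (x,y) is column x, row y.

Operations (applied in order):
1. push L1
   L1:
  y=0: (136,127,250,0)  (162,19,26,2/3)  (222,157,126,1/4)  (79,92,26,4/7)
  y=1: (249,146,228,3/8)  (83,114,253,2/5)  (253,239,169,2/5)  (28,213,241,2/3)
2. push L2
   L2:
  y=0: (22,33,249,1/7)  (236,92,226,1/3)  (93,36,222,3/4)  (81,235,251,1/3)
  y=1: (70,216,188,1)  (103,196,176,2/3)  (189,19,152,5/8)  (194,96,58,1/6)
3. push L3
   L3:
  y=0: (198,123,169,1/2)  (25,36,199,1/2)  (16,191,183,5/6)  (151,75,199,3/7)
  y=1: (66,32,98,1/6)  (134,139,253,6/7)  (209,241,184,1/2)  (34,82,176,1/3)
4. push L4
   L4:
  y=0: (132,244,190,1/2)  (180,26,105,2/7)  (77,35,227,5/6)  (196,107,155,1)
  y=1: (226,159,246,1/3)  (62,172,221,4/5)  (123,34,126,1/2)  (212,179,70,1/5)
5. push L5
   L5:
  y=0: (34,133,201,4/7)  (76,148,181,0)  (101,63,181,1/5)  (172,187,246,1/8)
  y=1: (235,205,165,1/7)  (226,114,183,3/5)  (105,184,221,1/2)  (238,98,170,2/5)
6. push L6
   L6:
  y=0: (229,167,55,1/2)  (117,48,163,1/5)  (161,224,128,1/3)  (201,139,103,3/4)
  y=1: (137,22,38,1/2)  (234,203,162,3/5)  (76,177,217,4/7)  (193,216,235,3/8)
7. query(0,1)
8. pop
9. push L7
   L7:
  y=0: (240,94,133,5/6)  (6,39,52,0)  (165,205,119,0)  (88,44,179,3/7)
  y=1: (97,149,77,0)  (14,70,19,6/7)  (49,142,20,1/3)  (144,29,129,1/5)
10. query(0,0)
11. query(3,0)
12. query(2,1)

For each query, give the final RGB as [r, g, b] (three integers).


query (0,1) [L1,L2,L3,L4,L5,L6] — begin 0,0,0
+L1 (α=3/8) → [747/8, 219/4, 171/2]
+L2 (α=1) → [70, 216, 188]
+L3 (α=1/6) → [208/3, 556/3, 173]
+L4 (α=1/3) → [1094/9, 1589/9, 592/3]
+L5 (α=1/7) → [2893/21, 3793/21, 1349/7]
+L6 (α=1/2) → [2885/21, 4255/42, 1615/14]
= [137, 101, 115]

(0,0) stack=L1,L2,L3,L4,L5,L7; from [0,0,0]:
L1 α=0: [0, 0, 0]
L2 α=1/7: [22/7, 33/7, 249/7]
L3 α=1/2: [704/7, 447/7, 716/7]
L4 α=1/2: [814/7, 2155/14, 1023/7]
L5 α=4/7: [3394/49, 13913/98, 8697/49]
L7 α=5/6: [31097/147, 19991/196, 20641/147]
rounded: [212, 102, 140]

query (3,0) [L1,L2,L3,L4,L5,L7] — begin 0,0,0
after L1 α=4/7: [316/7, 368/7, 104/7]
after L2 α=1/3: [1199/21, 2381/21, 655/7]
after L3 α=3/7: [14309/147, 14249/147, 6799/49]
after L4 α=1: [196, 107, 155]
after L5 α=1/8: [193, 117, 1331/8]
after L7 α=3/7: [148, 600/7, 2405/14]
→ [148, 86, 172]

at x=2,y=1 over L1,L2,L3,L4,L5,L7:
L1 α=2/5: [506/5, 478/5, 338/5]
L2 α=5/8: [6243/40, 1909/40, 2407/20]
L3 α=1/2: [14603/80, 11549/80, 6087/40]
L4 α=1/2: [24443/160, 14269/160, 11127/80]
L5 α=1/2: [41243/320, 43709/320, 28807/160]
L7 α=1/3: [16361/160, 22143/160, 30407/240]
= [102, 138, 127]


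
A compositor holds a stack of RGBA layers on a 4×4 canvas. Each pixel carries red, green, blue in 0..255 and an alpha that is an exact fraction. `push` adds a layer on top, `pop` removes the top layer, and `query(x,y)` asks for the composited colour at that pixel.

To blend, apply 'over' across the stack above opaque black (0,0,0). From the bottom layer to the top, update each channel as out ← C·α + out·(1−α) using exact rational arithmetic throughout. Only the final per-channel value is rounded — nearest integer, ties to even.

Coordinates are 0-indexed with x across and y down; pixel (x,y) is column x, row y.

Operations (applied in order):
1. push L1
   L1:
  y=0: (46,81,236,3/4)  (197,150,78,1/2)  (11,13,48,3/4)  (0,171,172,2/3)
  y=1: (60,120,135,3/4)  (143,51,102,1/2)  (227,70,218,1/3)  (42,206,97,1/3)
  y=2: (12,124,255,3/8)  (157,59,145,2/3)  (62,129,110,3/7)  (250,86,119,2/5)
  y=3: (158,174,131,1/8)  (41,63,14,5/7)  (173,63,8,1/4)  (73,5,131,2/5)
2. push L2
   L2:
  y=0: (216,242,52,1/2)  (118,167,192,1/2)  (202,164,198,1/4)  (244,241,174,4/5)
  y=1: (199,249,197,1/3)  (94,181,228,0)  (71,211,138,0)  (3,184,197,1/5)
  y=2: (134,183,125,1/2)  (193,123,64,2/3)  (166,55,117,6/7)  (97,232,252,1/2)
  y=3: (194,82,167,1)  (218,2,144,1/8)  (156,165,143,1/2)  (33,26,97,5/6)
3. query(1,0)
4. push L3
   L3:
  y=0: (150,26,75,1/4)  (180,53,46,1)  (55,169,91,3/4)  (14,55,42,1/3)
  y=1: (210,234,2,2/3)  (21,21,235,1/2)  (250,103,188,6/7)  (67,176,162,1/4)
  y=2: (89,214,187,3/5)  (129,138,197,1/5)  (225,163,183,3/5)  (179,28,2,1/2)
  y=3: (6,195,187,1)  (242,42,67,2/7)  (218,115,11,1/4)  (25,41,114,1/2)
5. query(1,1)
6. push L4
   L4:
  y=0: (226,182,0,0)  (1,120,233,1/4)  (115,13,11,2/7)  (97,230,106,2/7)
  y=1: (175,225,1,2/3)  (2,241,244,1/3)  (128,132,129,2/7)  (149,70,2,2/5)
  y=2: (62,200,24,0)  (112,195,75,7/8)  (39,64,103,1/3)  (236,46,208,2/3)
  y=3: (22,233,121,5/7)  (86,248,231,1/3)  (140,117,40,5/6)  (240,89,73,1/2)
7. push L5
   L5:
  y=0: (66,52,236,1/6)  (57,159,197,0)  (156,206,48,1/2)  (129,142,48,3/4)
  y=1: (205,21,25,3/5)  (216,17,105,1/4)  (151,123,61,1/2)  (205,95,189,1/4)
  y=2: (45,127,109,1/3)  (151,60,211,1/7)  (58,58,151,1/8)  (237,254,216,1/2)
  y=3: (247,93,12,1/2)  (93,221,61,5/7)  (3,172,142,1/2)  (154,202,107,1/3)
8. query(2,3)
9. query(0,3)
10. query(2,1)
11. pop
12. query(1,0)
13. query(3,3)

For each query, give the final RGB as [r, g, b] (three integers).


query (1,0) [L1,L2] — begin 0,0,0
after L1 α=1/2: [197/2, 75, 39]
after L2 α=1/2: [433/4, 121, 231/2]
= [108, 121, 116]

(1,1) stack=L1,L2,L3; from [0,0,0]:
L1 α=1/2: [143/2, 51/2, 51]
L2 α=0: [143/2, 51/2, 51]
L3 α=1/2: [185/4, 93/4, 143]
→ [46, 23, 143]

(2,3) stack=L1,L2,L3,L4,L5; from [0,0,0]:
L1 α=1/4: [173/4, 63/4, 2]
L2 α=1/2: [797/8, 723/8, 145/2]
L3 α=1/4: [4135/32, 3089/32, 457/8]
L4 α=5/6: [8845/64, 21809/192, 2057/48]
L5 α=1/2: [9037/128, 54833/384, 8873/96]
= [71, 143, 92]

at x=0,y=3 over L1,L2,L3,L4,L5:
+L1 (α=1/8) → [79/4, 87/4, 131/8]
+L2 (α=1) → [194, 82, 167]
+L3 (α=1) → [6, 195, 187]
+L4 (α=5/7) → [122/7, 1555/7, 979/7]
+L5 (α=1/2) → [1851/14, 1103/7, 1063/14]
→ [132, 158, 76]

query (2,1) [L1,L2,L3,L4,L5] — begin 0,0,0
+L1 (α=1/3) → [227/3, 70/3, 218/3]
+L2 (α=0) → [227/3, 70/3, 218/3]
+L3 (α=6/7) → [4727/21, 1924/21, 3602/21]
+L4 (α=2/7) → [29011/147, 15164/147, 23428/147]
+L5 (α=1/2) → [25604/147, 33245/294, 32395/294]
= [174, 113, 110]

at x=1,y=0 over L1,L2,L3,L4:
L1 α=1/2: [197/2, 75, 39]
L2 α=1/2: [433/4, 121, 231/2]
L3 α=1: [180, 53, 46]
L4 α=1/4: [541/4, 279/4, 371/4]
rounded: [135, 70, 93]

at x=3,y=3 over L1,L2,L3,L4:
L1 α=2/5: [146/5, 2, 262/5]
L2 α=5/6: [971/30, 22, 2687/30]
L3 α=1/2: [1721/60, 63/2, 6107/60]
L4 α=1/2: [16121/120, 241/4, 10487/120]
= [134, 60, 87]


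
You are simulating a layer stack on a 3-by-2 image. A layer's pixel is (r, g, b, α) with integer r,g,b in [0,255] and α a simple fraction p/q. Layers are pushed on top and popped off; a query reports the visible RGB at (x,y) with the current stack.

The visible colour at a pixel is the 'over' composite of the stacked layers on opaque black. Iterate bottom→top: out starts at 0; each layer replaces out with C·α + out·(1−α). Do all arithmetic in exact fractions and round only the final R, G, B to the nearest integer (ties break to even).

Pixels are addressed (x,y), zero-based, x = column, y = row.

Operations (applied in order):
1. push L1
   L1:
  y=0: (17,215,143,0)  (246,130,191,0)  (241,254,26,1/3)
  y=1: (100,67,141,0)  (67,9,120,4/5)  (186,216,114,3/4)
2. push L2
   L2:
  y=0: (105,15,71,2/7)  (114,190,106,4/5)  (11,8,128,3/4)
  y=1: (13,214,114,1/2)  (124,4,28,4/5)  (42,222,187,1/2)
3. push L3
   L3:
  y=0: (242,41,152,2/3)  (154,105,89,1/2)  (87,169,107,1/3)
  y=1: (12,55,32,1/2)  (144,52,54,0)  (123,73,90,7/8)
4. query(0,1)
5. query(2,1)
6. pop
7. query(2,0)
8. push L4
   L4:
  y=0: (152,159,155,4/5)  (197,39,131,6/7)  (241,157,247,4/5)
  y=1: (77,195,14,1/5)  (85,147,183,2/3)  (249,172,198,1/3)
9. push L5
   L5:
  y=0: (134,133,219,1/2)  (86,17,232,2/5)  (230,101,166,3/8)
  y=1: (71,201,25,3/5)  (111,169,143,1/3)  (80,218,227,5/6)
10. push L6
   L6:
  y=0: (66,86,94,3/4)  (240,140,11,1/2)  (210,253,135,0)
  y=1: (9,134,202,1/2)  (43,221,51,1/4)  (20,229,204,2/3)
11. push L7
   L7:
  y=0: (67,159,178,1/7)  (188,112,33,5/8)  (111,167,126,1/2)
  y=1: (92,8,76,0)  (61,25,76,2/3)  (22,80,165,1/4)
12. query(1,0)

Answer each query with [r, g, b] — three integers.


at x=0,y=1 over L1,L2,L3:
L1 α=0: [0, 0, 0]
L2 α=1/2: [13/2, 107, 57]
L3 α=1/2: [37/4, 81, 89/2]
→ [9, 81, 44]

(2,1) stack=L1,L2,L3; from [0,0,0]:
after L1 α=3/4: [279/2, 162, 171/2]
after L2 α=1/2: [363/4, 192, 545/4]
after L3 α=7/8: [3807/32, 703/8, 3065/32]
→ [119, 88, 96]

at x=2,y=0 over L1,L2:
after L1 α=1/3: [241/3, 254/3, 26/3]
after L2 α=3/4: [85/3, 163/6, 589/6]
= [28, 27, 98]

at x=1,y=0 over L1,L2,L4,L5,L6,L7:
+L1 (α=0) → [0, 0, 0]
+L2 (α=4/5) → [456/5, 152, 424/5]
+L4 (α=6/7) → [6366/35, 386/7, 622/5]
+L5 (α=2/5) → [25118/175, 1396/35, 4186/25]
+L6 (α=1/2) → [33559/175, 3148/35, 4461/50]
+L7 (α=5/8) → [265177/1400, 7261/70, 21633/400]
→ [189, 104, 54]


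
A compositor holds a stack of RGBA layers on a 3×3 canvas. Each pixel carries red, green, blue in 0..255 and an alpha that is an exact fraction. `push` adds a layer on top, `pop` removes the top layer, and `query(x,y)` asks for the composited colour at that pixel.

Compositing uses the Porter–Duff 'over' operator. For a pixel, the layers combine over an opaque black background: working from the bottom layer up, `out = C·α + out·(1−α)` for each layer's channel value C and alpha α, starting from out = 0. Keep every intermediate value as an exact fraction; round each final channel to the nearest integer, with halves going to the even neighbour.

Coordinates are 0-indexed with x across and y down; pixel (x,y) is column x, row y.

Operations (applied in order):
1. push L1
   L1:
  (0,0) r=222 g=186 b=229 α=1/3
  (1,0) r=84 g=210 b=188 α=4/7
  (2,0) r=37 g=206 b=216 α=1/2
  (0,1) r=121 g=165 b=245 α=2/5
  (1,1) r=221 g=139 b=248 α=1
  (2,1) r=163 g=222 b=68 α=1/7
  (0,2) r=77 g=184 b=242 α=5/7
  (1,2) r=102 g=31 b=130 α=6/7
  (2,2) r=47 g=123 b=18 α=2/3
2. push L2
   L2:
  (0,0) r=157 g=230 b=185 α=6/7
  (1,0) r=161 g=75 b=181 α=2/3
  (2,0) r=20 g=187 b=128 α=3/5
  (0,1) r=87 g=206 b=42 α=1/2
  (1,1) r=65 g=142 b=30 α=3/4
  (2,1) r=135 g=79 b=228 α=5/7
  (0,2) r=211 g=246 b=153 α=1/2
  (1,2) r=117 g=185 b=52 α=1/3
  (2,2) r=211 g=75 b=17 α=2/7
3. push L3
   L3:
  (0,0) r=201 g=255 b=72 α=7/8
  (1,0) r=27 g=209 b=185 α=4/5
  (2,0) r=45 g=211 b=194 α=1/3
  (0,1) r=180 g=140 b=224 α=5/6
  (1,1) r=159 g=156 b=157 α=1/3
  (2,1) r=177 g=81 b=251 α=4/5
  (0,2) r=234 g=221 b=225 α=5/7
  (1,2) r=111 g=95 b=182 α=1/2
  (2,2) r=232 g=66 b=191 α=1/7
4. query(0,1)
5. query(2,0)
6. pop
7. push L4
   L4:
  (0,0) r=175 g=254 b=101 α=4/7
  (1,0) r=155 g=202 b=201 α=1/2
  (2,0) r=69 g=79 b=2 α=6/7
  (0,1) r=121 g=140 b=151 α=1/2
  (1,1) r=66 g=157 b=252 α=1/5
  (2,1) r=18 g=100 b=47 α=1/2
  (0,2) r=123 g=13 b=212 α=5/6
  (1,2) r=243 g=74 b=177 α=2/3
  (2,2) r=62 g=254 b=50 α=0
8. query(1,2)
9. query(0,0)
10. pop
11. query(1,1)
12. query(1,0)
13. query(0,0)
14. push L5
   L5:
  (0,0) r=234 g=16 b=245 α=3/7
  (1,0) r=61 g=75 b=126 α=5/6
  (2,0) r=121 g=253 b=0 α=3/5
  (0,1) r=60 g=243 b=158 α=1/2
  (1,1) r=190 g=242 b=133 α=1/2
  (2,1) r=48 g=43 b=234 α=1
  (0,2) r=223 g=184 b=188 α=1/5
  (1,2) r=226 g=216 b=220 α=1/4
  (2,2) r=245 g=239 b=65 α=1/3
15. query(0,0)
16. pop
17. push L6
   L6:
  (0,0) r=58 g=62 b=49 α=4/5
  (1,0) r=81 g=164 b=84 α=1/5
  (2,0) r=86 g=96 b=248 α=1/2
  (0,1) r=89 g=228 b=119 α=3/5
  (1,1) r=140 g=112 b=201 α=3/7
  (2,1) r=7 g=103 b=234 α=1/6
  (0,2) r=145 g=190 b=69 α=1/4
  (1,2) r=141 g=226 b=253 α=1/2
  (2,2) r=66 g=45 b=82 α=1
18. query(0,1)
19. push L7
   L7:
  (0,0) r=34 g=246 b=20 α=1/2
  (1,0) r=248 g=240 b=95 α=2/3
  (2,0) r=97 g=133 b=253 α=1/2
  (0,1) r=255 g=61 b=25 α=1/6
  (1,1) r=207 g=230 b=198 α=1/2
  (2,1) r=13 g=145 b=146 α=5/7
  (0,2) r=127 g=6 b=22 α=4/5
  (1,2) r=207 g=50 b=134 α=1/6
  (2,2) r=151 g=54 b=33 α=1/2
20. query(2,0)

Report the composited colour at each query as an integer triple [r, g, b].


query (0,1) [L1,L2,L3] — begin 0,0,0
after L1 α=2/5: [242/5, 66, 98]
after L2 α=1/2: [677/10, 136, 70]
after L3 α=5/6: [9677/60, 418/3, 595/3]
→ [161, 139, 198]

query (2,0) [L1,L2,L3] — begin 0,0,0
after L1 α=1/2: [37/2, 103, 108]
after L2 α=3/5: [97/5, 767/5, 120]
after L3 α=1/3: [419/15, 863/5, 434/3]
= [28, 173, 145]

(1,2) stack=L1,L2,L4; from [0,0,0]:
+L1 (α=6/7) → [612/7, 186/7, 780/7]
+L2 (α=1/3) → [681/7, 1667/21, 1924/21]
+L4 (α=2/3) → [1361/7, 4775/63, 9358/63]
= [194, 76, 149]

query (0,0) [L1,L2,L4] — begin 0,0,0
+L1 (α=1/3) → [74, 62, 229/3]
+L2 (α=6/7) → [1016/7, 206, 3559/21]
+L4 (α=4/7) → [7948/49, 1634/7, 6387/49]
rounded: [162, 233, 130]

query (1,1) [L1,L2] — begin 0,0,0
+L1 (α=1) → [221, 139, 248]
+L2 (α=3/4) → [104, 565/4, 169/2]
→ [104, 141, 84]

(1,0) stack=L1,L2; from [0,0,0]:
+L1 (α=4/7) → [48, 120, 752/7]
+L2 (α=2/3) → [370/3, 90, 3286/21]
= [123, 90, 156]

(0,0) stack=L1,L2; from [0,0,0]:
L1 α=1/3: [74, 62, 229/3]
L2 α=6/7: [1016/7, 206, 3559/21]
= [145, 206, 169]

(0,0) stack=L1,L2,L5; from [0,0,0]:
+L1 (α=1/3) → [74, 62, 229/3]
+L2 (α=6/7) → [1016/7, 206, 3559/21]
+L5 (α=3/7) → [8978/49, 872/7, 29671/147]
→ [183, 125, 202]

(0,1) stack=L1,L2,L6; from [0,0,0]:
after L1 α=2/5: [242/5, 66, 98]
after L2 α=1/2: [677/10, 136, 70]
after L6 α=3/5: [2012/25, 956/5, 497/5]
rounded: [80, 191, 99]

at x=2,y=0 over L1,L2,L6,L7:
after L1 α=1/2: [37/2, 103, 108]
after L2 α=3/5: [97/5, 767/5, 120]
after L6 α=1/2: [527/10, 1247/10, 184]
after L7 α=1/2: [1497/20, 2577/20, 437/2]
rounded: [75, 129, 218]


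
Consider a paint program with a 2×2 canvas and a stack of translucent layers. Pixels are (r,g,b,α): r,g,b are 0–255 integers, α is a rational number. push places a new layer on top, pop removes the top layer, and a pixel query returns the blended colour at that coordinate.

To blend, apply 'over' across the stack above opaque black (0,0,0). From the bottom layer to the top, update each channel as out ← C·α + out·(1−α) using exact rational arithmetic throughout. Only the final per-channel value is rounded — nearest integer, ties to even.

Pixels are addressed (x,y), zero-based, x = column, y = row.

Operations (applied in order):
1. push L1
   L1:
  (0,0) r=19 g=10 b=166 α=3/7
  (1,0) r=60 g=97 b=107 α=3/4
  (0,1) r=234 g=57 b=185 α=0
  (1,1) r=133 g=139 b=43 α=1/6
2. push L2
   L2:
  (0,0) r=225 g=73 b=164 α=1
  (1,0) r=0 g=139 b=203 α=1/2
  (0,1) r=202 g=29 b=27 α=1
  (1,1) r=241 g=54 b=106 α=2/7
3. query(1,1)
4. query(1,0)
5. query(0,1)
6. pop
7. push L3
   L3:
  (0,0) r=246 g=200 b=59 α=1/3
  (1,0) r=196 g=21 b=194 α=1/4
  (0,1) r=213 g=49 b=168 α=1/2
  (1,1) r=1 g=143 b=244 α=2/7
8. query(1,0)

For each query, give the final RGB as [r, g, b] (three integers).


query (1,1) [L1,L2] — begin 0,0,0
after L1 α=1/6: [133/6, 139/6, 43/6]
after L2 α=2/7: [3557/42, 1343/42, 1487/42]
rounded: [85, 32, 35]

(1,0) stack=L1,L2; from [0,0,0]:
L1 α=3/4: [45, 291/4, 321/4]
L2 α=1/2: [45/2, 847/8, 1133/8]
rounded: [22, 106, 142]

at x=0,y=1 over L1,L2:
after L1 α=0: [0, 0, 0]
after L2 α=1: [202, 29, 27]
rounded: [202, 29, 27]

(1,0) stack=L1,L3; from [0,0,0]:
after L1 α=3/4: [45, 291/4, 321/4]
after L3 α=1/4: [331/4, 957/16, 1739/16]
rounded: [83, 60, 109]


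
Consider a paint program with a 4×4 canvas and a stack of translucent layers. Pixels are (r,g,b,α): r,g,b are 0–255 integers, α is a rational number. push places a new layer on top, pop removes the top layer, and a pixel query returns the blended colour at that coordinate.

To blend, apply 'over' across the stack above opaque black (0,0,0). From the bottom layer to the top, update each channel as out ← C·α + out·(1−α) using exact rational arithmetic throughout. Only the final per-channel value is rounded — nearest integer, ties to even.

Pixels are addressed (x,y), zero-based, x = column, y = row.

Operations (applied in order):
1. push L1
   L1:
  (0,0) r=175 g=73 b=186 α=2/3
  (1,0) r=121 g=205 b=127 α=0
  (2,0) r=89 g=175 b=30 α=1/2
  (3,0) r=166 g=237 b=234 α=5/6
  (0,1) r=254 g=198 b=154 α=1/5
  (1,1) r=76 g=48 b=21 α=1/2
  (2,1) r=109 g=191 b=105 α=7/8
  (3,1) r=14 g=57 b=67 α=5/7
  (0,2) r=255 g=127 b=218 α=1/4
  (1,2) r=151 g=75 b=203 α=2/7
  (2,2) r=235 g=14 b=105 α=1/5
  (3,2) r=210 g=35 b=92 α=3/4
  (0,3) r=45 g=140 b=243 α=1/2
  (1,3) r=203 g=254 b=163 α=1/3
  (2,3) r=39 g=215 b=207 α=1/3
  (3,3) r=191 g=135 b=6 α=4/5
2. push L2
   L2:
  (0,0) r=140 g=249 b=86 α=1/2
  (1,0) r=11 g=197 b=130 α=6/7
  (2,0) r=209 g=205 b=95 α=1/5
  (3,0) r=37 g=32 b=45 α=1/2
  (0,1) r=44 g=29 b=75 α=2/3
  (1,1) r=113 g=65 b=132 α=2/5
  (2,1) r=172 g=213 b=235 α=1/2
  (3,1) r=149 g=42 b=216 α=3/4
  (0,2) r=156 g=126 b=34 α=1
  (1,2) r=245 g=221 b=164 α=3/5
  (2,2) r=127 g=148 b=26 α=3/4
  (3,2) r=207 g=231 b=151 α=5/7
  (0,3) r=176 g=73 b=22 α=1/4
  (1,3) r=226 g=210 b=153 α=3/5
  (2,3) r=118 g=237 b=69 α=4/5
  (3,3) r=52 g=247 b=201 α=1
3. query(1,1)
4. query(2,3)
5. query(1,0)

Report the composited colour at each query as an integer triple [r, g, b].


query (1,1) [L1,L2] — begin 0,0,0
after L1 α=1/2: [38, 24, 21/2]
after L2 α=2/5: [68, 202/5, 591/10]
→ [68, 40, 59]

query (2,3) [L1,L2] — begin 0,0,0
after L1 α=1/3: [13, 215/3, 69]
after L2 α=4/5: [97, 3059/15, 69]
→ [97, 204, 69]

(1,0) stack=L1,L2; from [0,0,0]:
L1 α=0: [0, 0, 0]
L2 α=6/7: [66/7, 1182/7, 780/7]
= [9, 169, 111]


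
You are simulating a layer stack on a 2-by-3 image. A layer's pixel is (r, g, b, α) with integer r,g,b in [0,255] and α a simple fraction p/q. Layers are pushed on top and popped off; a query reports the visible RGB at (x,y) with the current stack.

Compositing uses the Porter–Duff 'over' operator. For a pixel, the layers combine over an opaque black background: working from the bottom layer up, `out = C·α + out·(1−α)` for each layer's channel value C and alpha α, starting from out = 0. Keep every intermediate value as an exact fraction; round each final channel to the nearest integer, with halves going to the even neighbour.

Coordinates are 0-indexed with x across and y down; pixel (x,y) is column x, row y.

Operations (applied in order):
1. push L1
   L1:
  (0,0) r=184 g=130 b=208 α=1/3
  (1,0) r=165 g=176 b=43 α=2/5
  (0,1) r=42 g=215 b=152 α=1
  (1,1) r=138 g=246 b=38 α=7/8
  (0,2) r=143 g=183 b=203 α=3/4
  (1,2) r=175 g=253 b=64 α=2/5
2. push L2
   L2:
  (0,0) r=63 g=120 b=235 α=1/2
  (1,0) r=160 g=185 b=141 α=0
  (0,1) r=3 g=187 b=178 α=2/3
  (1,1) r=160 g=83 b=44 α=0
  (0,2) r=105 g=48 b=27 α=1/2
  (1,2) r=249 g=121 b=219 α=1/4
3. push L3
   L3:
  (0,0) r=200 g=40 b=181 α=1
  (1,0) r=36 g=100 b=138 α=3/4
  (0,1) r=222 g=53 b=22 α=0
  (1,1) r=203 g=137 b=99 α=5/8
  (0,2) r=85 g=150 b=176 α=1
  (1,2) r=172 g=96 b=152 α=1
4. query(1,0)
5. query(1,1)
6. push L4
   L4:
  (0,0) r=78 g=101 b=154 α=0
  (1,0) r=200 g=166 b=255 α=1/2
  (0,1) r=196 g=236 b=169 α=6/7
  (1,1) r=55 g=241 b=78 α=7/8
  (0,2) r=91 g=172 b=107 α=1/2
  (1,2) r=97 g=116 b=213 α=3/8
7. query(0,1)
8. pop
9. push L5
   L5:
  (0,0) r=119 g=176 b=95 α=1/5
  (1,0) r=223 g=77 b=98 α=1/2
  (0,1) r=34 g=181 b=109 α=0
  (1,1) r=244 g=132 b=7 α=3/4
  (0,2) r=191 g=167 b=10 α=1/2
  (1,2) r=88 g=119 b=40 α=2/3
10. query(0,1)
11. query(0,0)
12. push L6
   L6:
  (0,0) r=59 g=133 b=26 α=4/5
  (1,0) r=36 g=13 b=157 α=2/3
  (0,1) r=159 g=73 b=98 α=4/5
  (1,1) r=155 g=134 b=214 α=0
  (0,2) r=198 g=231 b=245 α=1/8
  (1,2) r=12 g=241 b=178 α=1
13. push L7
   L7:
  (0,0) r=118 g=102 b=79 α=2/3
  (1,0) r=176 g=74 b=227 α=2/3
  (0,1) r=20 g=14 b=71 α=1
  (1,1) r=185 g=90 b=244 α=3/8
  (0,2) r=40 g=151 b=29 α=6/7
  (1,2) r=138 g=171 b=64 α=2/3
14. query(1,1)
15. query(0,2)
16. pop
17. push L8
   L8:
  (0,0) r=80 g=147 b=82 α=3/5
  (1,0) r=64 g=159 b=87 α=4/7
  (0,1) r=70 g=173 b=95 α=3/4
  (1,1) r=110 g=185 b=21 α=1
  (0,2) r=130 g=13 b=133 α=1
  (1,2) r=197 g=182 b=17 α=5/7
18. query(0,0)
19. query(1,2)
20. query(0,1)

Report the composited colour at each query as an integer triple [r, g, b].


at x=1,y=0 over L1,L2,L3:
+L1 (α=2/5) → [66, 352/5, 86/5]
+L2 (α=0) → [66, 352/5, 86/5]
+L3 (α=3/4) → [87/2, 463/5, 539/5]
rounded: [44, 93, 108]

query (1,1) [L1,L2,L3] — begin 0,0,0
L1 α=7/8: [483/4, 861/4, 133/4]
L2 α=0: [483/4, 861/4, 133/4]
L3 α=5/8: [5509/32, 5323/32, 2379/32]
rounded: [172, 166, 74]

query (0,1) [L1,L2,L3,L4] — begin 0,0,0
L1 α=1: [42, 215, 152]
L2 α=2/3: [16, 589/3, 508/3]
L3 α=0: [16, 589/3, 508/3]
L4 α=6/7: [1192/7, 691/3, 3550/21]
rounded: [170, 230, 169]

(0,1) stack=L1,L2,L3,L5; from [0,0,0]:
L1 α=1: [42, 215, 152]
L2 α=2/3: [16, 589/3, 508/3]
L3 α=0: [16, 589/3, 508/3]
L5 α=0: [16, 589/3, 508/3]
rounded: [16, 196, 169]

at x=0,y=0 over L1,L2,L3,L5:
+L1 (α=1/3) → [184/3, 130/3, 208/3]
+L2 (α=1/2) → [373/6, 245/3, 913/6]
+L3 (α=1) → [200, 40, 181]
+L5 (α=1/5) → [919/5, 336/5, 819/5]
→ [184, 67, 164]

(1,1) stack=L1,L2,L3,L5,L6,L7; from [0,0,0]:
+L1 (α=7/8) → [483/4, 861/4, 133/4]
+L2 (α=0) → [483/4, 861/4, 133/4]
+L3 (α=5/8) → [5509/32, 5323/32, 2379/32]
+L5 (α=3/4) → [28933/128, 17995/128, 3051/128]
+L6 (α=0) → [28933/128, 17995/128, 3051/128]
+L7 (α=3/8) → [215705/1024, 124535/1024, 108951/1024]
= [211, 122, 106]

query (0,2) [L1,L2,L3,L5,L6,L7] — begin 0,0,0
L1 α=3/4: [429/4, 549/4, 609/4]
L2 α=1/2: [849/8, 741/8, 717/8]
L3 α=1: [85, 150, 176]
L5 α=1/2: [138, 317/2, 93]
L6 α=1/8: [291/2, 2681/16, 112]
L7 α=6/7: [771/14, 17177/112, 286/7]
→ [55, 153, 41]

at x=0,y=0 over L1,L2,L3,L5,L6,L8:
L1 α=1/3: [184/3, 130/3, 208/3]
L2 α=1/2: [373/6, 245/3, 913/6]
L3 α=1: [200, 40, 181]
L5 α=1/5: [919/5, 336/5, 819/5]
L6 α=4/5: [2099/25, 2996/25, 1339/25]
L8 α=3/5: [10198/125, 17017/125, 8828/125]
rounded: [82, 136, 71]

at x=1,y=2 over L1,L2,L3,L5,L6,L8:
L1 α=2/5: [70, 506/5, 128/5]
L2 α=1/4: [459/4, 2123/20, 1479/20]
L3 α=1: [172, 96, 152]
L5 α=2/3: [116, 334/3, 232/3]
L6 α=1: [12, 241, 178]
L8 α=5/7: [1009/7, 1392/7, 63]
rounded: [144, 199, 63]

at x=0,y=1 over L1,L2,L3,L5,L6,L8:
after L1 α=1: [42, 215, 152]
after L2 α=2/3: [16, 589/3, 508/3]
after L3 α=0: [16, 589/3, 508/3]
after L5 α=0: [16, 589/3, 508/3]
after L6 α=4/5: [652/5, 293/3, 1684/15]
after L8 α=3/4: [851/10, 925/6, 5959/60]
rounded: [85, 154, 99]
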